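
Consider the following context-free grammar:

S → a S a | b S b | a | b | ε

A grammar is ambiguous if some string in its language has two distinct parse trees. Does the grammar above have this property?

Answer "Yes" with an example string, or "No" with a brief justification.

No - the grammar is unambiguous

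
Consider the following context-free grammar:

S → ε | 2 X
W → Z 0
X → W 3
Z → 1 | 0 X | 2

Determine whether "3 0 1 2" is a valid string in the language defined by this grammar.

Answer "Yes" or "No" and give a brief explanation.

No - no valid derivation exists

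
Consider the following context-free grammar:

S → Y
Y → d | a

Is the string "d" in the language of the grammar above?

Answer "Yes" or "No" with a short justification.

Yes - a valid derivation exists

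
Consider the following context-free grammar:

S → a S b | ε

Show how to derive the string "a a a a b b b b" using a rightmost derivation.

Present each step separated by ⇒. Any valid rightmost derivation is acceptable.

S ⇒ a S b ⇒ a a S b b ⇒ a a a S b b b ⇒ a a a a S b b b b ⇒ a a a a b b b b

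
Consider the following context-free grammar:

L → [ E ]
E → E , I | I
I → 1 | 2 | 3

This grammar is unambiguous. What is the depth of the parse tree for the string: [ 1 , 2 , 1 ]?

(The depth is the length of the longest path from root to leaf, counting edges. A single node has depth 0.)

5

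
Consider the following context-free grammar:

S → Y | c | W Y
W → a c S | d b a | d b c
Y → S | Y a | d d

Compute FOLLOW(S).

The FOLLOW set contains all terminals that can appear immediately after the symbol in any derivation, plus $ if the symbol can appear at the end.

We compute FOLLOW(S) using the standard algorithm.
FOLLOW(S) starts with {$}.
FIRST(S) = {a, c, d}
FIRST(W) = {a, d}
FIRST(Y) = {a, c, d}
FOLLOW(S) = {$, a, c, d}
FOLLOW(W) = {a, c, d}
FOLLOW(Y) = {$, a, c, d}
Therefore, FOLLOW(S) = {$, a, c, d}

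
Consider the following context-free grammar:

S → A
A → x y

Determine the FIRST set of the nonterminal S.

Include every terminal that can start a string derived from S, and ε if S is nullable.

We compute FIRST(S) using the standard algorithm.
FIRST(A) = {x}
FIRST(S) = {x}
Therefore, FIRST(S) = {x}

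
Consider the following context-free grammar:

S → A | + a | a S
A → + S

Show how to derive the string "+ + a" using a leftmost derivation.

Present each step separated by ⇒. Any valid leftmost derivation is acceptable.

S ⇒ A ⇒ + S ⇒ + + a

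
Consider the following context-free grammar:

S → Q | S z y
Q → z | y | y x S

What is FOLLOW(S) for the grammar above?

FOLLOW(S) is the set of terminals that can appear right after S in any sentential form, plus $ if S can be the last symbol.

We compute FOLLOW(S) using the standard algorithm.
FOLLOW(S) starts with {$}.
FIRST(Q) = {y, z}
FIRST(S) = {y, z}
FOLLOW(Q) = {$, z}
FOLLOW(S) = {$, z}
Therefore, FOLLOW(S) = {$, z}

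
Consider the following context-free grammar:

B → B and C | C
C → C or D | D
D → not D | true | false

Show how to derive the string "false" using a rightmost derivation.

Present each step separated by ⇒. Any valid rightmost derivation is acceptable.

B ⇒ C ⇒ D ⇒ false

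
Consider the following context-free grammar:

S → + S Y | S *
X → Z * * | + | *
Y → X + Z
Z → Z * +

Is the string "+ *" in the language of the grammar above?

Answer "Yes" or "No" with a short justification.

No - no valid derivation exists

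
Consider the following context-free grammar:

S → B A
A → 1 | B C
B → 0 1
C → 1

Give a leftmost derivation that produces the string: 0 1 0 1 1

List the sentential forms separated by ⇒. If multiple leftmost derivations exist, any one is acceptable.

S ⇒ B A ⇒ 0 1 A ⇒ 0 1 B C ⇒ 0 1 0 1 C ⇒ 0 1 0 1 1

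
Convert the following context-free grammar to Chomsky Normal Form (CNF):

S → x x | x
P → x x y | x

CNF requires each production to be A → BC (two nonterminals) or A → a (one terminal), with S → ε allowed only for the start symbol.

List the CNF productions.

TX → x; S → x; TY → y; P → x; S → TX TX; P → TX X0; X0 → TX TY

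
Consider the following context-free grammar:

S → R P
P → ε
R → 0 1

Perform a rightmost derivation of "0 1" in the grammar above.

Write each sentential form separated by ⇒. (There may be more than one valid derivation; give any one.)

S ⇒ R P ⇒ R ⇒ 0 1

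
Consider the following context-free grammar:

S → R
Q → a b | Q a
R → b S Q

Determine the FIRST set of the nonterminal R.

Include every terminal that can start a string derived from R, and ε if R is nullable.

We compute FIRST(R) using the standard algorithm.
FIRST(Q) = {a}
FIRST(R) = {b}
FIRST(S) = {b}
Therefore, FIRST(R) = {b}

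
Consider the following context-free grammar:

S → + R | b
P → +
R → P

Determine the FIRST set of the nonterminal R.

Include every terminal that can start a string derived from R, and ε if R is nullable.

We compute FIRST(R) using the standard algorithm.
FIRST(P) = {+}
FIRST(R) = {+}
FIRST(S) = {+, b}
Therefore, FIRST(R) = {+}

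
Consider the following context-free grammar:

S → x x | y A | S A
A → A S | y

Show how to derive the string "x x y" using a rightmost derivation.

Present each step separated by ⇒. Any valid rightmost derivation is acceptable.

S ⇒ S A ⇒ S y ⇒ x x y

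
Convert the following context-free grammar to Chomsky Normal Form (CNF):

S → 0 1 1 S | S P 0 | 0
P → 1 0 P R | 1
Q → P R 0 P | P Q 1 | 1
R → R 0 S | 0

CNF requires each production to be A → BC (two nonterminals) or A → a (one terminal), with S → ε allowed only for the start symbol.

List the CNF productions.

T0 → 0; T1 → 1; S → 0; P → 1; Q → 1; R → 0; S → T0 X0; X0 → T1 X1; X1 → T1 S; S → S X2; X2 → P T0; P → T1 X3; X3 → T0 X4; X4 → P R; Q → P X5; X5 → R X6; X6 → T0 P; Q → P X7; X7 → Q T1; R → R X8; X8 → T0 S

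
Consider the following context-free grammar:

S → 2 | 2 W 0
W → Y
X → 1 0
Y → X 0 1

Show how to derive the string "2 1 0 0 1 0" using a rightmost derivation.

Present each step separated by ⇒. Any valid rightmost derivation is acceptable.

S ⇒ 2 W 0 ⇒ 2 Y 0 ⇒ 2 X 0 1 0 ⇒ 2 1 0 0 1 0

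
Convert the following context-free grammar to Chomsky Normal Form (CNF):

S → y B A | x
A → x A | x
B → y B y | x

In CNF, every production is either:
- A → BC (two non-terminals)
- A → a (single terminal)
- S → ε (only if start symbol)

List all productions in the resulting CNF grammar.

TY → y; S → x; TX → x; A → x; B → x; S → TY X0; X0 → B A; A → TX A; B → TY X1; X1 → B TY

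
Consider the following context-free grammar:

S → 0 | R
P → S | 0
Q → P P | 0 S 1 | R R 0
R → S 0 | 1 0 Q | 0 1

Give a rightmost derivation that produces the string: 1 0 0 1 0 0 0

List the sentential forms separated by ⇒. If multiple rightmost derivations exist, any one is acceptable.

S ⇒ R ⇒ 1 0 Q ⇒ 1 0 R R 0 ⇒ 1 0 R S 0 0 ⇒ 1 0 R 0 0 0 ⇒ 1 0 0 1 0 0 0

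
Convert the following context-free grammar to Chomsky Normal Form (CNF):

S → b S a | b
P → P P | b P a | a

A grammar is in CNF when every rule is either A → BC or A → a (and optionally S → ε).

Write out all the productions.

TB → b; TA → a; S → b; P → a; S → TB X0; X0 → S TA; P → P P; P → TB X1; X1 → P TA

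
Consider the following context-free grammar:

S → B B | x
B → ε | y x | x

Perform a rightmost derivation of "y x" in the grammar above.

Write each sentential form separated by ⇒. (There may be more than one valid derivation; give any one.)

S ⇒ B B ⇒ B ⇒ y x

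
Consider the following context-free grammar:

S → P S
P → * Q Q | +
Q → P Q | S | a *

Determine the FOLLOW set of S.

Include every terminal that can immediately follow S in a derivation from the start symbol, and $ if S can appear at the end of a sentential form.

We compute FOLLOW(S) using the standard algorithm.
FOLLOW(S) starts with {$}.
FIRST(P) = {*, +}
FIRST(Q) = {*, +, a}
FIRST(S) = {*, +}
FOLLOW(P) = {*, +, a}
FOLLOW(Q) = {*, +, a}
FOLLOW(S) = {$, *, +, a}
Therefore, FOLLOW(S) = {$, *, +, a}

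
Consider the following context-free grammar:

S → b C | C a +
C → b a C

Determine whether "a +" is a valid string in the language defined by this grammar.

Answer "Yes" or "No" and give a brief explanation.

No - no valid derivation exists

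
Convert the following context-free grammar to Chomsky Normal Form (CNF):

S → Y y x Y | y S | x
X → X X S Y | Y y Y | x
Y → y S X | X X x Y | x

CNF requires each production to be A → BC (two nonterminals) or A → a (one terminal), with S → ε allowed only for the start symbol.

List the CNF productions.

TY → y; TX → x; S → x; X → x; Y → x; S → Y X0; X0 → TY X1; X1 → TX Y; S → TY S; X → X X2; X2 → X X3; X3 → S Y; X → Y X4; X4 → TY Y; Y → TY X5; X5 → S X; Y → X X6; X6 → X X7; X7 → TX Y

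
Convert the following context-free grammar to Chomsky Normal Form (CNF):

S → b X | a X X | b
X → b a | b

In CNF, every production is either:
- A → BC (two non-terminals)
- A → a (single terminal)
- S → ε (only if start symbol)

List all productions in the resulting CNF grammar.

TB → b; TA → a; S → b; X → b; S → TB X; S → TA X0; X0 → X X; X → TB TA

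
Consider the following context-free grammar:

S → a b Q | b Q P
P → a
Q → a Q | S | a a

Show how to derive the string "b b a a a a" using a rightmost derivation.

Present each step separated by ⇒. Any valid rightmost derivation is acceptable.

S ⇒ b Q P ⇒ b Q a ⇒ b S a ⇒ b b Q P a ⇒ b b Q a a ⇒ b b a a a a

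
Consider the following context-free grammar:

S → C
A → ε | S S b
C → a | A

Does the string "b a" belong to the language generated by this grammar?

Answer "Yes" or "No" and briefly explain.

No - no valid derivation exists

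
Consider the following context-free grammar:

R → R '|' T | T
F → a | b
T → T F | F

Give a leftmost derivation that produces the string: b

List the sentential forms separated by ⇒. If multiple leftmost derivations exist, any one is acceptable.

R ⇒ T ⇒ F ⇒ b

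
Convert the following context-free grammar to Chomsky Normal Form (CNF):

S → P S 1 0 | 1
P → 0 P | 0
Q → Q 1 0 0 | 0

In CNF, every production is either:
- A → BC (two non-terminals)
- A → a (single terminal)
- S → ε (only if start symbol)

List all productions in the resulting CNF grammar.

T1 → 1; T0 → 0; S → 1; P → 0; Q → 0; S → P X0; X0 → S X1; X1 → T1 T0; P → T0 P; Q → Q X2; X2 → T1 X3; X3 → T0 T0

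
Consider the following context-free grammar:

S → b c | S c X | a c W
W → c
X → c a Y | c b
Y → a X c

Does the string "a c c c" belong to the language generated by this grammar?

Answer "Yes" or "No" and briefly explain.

No - no valid derivation exists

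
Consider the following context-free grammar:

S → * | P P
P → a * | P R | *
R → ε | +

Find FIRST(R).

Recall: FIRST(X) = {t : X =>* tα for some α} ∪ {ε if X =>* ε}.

We compute FIRST(R) using the standard algorithm.
FIRST(P) = {*, a}
FIRST(R) = {+, ε}
FIRST(S) = {*, a}
Therefore, FIRST(R) = {+, ε}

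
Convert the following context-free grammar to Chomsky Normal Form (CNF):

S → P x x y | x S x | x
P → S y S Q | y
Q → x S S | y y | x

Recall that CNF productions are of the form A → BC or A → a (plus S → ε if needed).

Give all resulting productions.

TX → x; TY → y; S → x; P → y; Q → x; S → P X0; X0 → TX X1; X1 → TX TY; S → TX X2; X2 → S TX; P → S X3; X3 → TY X4; X4 → S Q; Q → TX X5; X5 → S S; Q → TY TY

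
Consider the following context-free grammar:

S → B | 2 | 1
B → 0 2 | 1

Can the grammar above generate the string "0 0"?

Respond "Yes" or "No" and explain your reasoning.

No - no valid derivation exists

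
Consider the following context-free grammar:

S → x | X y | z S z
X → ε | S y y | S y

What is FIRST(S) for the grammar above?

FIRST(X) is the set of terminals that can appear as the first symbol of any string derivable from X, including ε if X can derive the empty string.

We compute FIRST(S) using the standard algorithm.
FIRST(S) = {x, y, z}
FIRST(X) = {x, y, z, ε}
Therefore, FIRST(S) = {x, y, z}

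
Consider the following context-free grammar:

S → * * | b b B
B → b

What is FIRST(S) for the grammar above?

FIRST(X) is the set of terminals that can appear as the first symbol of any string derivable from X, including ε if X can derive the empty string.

We compute FIRST(S) using the standard algorithm.
FIRST(B) = {b}
FIRST(S) = {*, b}
Therefore, FIRST(S) = {*, b}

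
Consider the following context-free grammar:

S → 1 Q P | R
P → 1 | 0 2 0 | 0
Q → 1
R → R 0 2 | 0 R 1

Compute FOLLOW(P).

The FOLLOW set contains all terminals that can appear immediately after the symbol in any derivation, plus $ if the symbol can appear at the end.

We compute FOLLOW(P) using the standard algorithm.
FOLLOW(S) starts with {$}.
FIRST(P) = {0, 1}
FIRST(Q) = {1}
FIRST(R) = {0}
FIRST(S) = {0, 1}
FOLLOW(P) = {$}
FOLLOW(Q) = {0, 1}
FOLLOW(R) = {$, 0, 1}
FOLLOW(S) = {$}
Therefore, FOLLOW(P) = {$}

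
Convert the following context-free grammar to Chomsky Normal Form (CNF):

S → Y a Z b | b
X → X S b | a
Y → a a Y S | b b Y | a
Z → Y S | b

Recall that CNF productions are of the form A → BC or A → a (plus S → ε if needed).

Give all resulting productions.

TA → a; TB → b; S → b; X → a; Y → a; Z → b; S → Y X0; X0 → TA X1; X1 → Z TB; X → X X2; X2 → S TB; Y → TA X3; X3 → TA X4; X4 → Y S; Y → TB X5; X5 → TB Y; Z → Y S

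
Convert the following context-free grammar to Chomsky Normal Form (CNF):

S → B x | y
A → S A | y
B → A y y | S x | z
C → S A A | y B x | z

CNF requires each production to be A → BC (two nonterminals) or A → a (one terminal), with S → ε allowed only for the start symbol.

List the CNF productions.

TX → x; S → y; A → y; TY → y; B → z; C → z; S → B TX; A → S A; B → A X0; X0 → TY TY; B → S TX; C → S X1; X1 → A A; C → TY X2; X2 → B TX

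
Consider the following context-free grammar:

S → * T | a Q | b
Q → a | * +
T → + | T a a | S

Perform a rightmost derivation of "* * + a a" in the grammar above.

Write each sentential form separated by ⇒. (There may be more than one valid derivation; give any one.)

S ⇒ * T ⇒ * T a a ⇒ * S a a ⇒ * * T a a ⇒ * * + a a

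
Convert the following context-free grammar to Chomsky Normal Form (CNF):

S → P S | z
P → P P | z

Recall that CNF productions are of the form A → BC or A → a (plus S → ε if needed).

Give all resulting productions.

S → z; P → z; S → P S; P → P P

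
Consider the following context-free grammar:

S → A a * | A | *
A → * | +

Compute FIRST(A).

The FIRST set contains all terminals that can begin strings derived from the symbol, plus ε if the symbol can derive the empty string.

We compute FIRST(A) using the standard algorithm.
FIRST(A) = {*, +}
FIRST(S) = {*, +}
Therefore, FIRST(A) = {*, +}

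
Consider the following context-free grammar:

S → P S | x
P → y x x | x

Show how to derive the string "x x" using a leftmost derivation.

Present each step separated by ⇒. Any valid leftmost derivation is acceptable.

S ⇒ P S ⇒ x S ⇒ x x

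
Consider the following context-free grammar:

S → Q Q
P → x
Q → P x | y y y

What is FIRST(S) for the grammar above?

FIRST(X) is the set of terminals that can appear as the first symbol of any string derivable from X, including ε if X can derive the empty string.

We compute FIRST(S) using the standard algorithm.
FIRST(P) = {x}
FIRST(Q) = {x, y}
FIRST(S) = {x, y}
Therefore, FIRST(S) = {x, y}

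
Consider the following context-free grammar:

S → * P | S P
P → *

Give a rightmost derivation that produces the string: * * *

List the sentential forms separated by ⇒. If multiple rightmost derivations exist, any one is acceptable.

S ⇒ S P ⇒ S * ⇒ * P * ⇒ * * *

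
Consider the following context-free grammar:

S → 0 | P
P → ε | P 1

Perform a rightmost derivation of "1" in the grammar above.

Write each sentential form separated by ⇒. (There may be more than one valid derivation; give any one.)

S ⇒ P ⇒ P 1 ⇒ 1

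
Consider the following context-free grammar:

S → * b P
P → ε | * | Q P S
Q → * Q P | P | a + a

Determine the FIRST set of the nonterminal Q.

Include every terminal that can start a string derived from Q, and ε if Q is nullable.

We compute FIRST(Q) using the standard algorithm.
FIRST(P) = {*, a, ε}
FIRST(Q) = {*, a, ε}
FIRST(S) = {*}
Therefore, FIRST(Q) = {*, a, ε}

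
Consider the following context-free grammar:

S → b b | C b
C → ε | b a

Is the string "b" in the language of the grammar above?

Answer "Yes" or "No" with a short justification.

Yes - a valid derivation exists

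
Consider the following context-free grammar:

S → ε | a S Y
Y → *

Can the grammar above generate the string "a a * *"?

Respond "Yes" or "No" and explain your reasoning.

Yes - a valid derivation exists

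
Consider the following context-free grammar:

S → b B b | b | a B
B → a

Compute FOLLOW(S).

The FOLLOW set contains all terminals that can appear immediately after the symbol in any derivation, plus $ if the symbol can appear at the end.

We compute FOLLOW(S) using the standard algorithm.
FOLLOW(S) starts with {$}.
FIRST(B) = {a}
FIRST(S) = {a, b}
FOLLOW(B) = {$, b}
FOLLOW(S) = {$}
Therefore, FOLLOW(S) = {$}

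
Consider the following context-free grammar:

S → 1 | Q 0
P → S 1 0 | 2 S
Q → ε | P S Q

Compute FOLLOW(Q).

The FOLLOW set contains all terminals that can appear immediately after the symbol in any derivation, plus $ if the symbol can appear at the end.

We compute FOLLOW(Q) using the standard algorithm.
FOLLOW(S) starts with {$}.
FIRST(P) = {0, 1, 2}
FIRST(Q) = {0, 1, 2, ε}
FIRST(S) = {0, 1, 2}
FOLLOW(P) = {0, 1, 2}
FOLLOW(Q) = {0}
FOLLOW(S) = {$, 0, 1, 2}
Therefore, FOLLOW(Q) = {0}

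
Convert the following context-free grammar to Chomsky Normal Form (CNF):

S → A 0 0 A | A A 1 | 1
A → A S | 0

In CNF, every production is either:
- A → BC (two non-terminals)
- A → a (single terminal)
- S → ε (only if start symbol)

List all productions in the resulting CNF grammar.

T0 → 0; T1 → 1; S → 1; A → 0; S → A X0; X0 → T0 X1; X1 → T0 A; S → A X2; X2 → A T1; A → A S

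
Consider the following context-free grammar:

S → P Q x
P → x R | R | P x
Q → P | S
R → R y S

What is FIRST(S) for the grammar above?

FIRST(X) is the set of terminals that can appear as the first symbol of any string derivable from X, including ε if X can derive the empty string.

We compute FIRST(S) using the standard algorithm.
FIRST(P) = {x}
FIRST(Q) = {x}
FIRST(R) = {}
FIRST(S) = {x}
Therefore, FIRST(S) = {x}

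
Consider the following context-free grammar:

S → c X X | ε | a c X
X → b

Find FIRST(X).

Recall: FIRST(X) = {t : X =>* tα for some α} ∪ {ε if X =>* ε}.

We compute FIRST(X) using the standard algorithm.
FIRST(S) = {a, c, ε}
FIRST(X) = {b}
Therefore, FIRST(X) = {b}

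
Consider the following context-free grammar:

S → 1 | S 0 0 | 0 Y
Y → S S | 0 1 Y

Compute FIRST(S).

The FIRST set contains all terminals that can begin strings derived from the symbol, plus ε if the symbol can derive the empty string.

We compute FIRST(S) using the standard algorithm.
FIRST(S) = {0, 1}
FIRST(Y) = {0, 1}
Therefore, FIRST(S) = {0, 1}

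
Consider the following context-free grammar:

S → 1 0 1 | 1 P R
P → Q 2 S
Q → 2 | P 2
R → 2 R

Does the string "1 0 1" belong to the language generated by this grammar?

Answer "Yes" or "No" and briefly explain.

Yes - a valid derivation exists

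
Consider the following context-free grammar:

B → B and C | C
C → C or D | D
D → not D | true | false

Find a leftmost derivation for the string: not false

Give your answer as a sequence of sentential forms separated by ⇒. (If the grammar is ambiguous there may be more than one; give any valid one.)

B ⇒ C ⇒ D ⇒ not D ⇒ not false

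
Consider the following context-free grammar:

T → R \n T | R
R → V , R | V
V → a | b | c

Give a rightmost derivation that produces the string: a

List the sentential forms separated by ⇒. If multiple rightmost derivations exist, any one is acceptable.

T ⇒ R ⇒ V ⇒ a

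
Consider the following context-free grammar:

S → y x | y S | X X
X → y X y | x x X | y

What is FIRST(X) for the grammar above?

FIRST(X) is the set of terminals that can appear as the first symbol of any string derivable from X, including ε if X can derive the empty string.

We compute FIRST(X) using the standard algorithm.
FIRST(S) = {x, y}
FIRST(X) = {x, y}
Therefore, FIRST(X) = {x, y}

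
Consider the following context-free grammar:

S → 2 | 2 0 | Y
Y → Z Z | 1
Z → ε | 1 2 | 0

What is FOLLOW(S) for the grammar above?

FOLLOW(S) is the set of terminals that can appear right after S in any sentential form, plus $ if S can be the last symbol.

We compute FOLLOW(S) using the standard algorithm.
FOLLOW(S) starts with {$}.
FIRST(S) = {0, 1, 2, ε}
FIRST(Y) = {0, 1, ε}
FIRST(Z) = {0, 1, ε}
FOLLOW(S) = {$}
FOLLOW(Y) = {$}
FOLLOW(Z) = {$, 0, 1}
Therefore, FOLLOW(S) = {$}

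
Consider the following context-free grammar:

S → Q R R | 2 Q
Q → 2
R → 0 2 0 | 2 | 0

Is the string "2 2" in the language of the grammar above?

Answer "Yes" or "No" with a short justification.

Yes - a valid derivation exists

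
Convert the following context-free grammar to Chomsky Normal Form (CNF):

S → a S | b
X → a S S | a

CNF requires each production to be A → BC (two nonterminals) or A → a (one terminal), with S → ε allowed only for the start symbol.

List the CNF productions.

TA → a; S → b; X → a; S → TA S; X → TA X0; X0 → S S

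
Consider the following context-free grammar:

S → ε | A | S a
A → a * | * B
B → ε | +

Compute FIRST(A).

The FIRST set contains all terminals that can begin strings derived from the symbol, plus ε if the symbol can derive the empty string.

We compute FIRST(A) using the standard algorithm.
FIRST(A) = {*, a}
FIRST(B) = {+, ε}
FIRST(S) = {*, a, ε}
Therefore, FIRST(A) = {*, a}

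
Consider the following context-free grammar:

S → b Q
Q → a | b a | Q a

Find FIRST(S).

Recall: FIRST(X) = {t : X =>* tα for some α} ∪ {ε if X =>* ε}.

We compute FIRST(S) using the standard algorithm.
FIRST(Q) = {a, b}
FIRST(S) = {b}
Therefore, FIRST(S) = {b}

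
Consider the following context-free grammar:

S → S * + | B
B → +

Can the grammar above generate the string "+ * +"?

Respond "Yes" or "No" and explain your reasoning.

Yes - a valid derivation exists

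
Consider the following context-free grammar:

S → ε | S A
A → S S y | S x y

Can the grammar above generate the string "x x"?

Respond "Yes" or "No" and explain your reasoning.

No - no valid derivation exists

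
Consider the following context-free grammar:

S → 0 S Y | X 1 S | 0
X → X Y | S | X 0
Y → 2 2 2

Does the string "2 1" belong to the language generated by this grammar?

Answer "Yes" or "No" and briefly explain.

No - no valid derivation exists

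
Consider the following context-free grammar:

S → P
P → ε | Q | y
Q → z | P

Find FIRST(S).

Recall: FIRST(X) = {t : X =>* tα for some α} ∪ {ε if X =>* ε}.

We compute FIRST(S) using the standard algorithm.
FIRST(P) = {y, z, ε}
FIRST(Q) = {y, z, ε}
FIRST(S) = {y, z, ε}
Therefore, FIRST(S) = {y, z, ε}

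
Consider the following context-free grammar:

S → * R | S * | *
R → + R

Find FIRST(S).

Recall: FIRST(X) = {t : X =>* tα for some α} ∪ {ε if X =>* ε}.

We compute FIRST(S) using the standard algorithm.
FIRST(R) = {+}
FIRST(S) = {*}
Therefore, FIRST(S) = {*}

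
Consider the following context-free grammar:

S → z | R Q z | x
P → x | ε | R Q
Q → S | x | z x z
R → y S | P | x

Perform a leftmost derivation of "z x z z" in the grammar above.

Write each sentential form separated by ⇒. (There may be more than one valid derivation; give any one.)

S ⇒ R Q z ⇒ P Q z ⇒ Q z ⇒ z x z z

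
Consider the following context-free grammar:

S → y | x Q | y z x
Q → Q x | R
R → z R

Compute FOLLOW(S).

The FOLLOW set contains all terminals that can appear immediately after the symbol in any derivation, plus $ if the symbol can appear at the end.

We compute FOLLOW(S) using the standard algorithm.
FOLLOW(S) starts with {$}.
FIRST(Q) = {z}
FIRST(R) = {z}
FIRST(S) = {x, y}
FOLLOW(Q) = {$, x}
FOLLOW(R) = {$, x}
FOLLOW(S) = {$}
Therefore, FOLLOW(S) = {$}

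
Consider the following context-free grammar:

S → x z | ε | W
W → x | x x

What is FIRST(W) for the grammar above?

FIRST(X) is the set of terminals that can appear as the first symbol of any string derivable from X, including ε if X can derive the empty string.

We compute FIRST(W) using the standard algorithm.
FIRST(S) = {x, ε}
FIRST(W) = {x}
Therefore, FIRST(W) = {x}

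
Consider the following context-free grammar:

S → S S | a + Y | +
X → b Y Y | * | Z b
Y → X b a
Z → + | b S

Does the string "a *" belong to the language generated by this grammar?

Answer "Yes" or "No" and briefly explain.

No - no valid derivation exists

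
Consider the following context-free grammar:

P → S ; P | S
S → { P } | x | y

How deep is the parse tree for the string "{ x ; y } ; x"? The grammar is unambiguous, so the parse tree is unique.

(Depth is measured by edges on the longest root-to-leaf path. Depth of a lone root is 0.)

5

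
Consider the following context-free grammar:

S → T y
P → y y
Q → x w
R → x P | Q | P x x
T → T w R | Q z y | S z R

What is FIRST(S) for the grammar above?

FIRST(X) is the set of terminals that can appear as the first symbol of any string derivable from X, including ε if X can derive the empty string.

We compute FIRST(S) using the standard algorithm.
FIRST(P) = {y}
FIRST(Q) = {x}
FIRST(R) = {x, y}
FIRST(S) = {x}
FIRST(T) = {x}
Therefore, FIRST(S) = {x}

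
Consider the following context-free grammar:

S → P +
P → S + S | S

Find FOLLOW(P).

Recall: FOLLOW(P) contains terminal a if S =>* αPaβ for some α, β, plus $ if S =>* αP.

We compute FOLLOW(P) using the standard algorithm.
FOLLOW(S) starts with {$}.
FIRST(P) = {}
FIRST(S) = {}
FOLLOW(P) = {+}
FOLLOW(S) = {$, +}
Therefore, FOLLOW(P) = {+}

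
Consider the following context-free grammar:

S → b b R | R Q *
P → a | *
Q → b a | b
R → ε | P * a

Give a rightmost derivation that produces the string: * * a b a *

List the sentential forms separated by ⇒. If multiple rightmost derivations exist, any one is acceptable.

S ⇒ R Q * ⇒ R b a * ⇒ P * a b a * ⇒ * * a b a *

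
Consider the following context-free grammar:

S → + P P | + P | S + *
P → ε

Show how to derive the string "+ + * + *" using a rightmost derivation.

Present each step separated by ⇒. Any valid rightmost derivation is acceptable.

S ⇒ S + * ⇒ S + * + * ⇒ + P + * + * ⇒ + + * + *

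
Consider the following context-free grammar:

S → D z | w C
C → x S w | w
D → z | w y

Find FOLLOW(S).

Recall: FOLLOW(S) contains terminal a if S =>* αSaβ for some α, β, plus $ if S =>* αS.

We compute FOLLOW(S) using the standard algorithm.
FOLLOW(S) starts with {$}.
FIRST(C) = {w, x}
FIRST(D) = {w, z}
FIRST(S) = {w, z}
FOLLOW(C) = {$, w}
FOLLOW(D) = {z}
FOLLOW(S) = {$, w}
Therefore, FOLLOW(S) = {$, w}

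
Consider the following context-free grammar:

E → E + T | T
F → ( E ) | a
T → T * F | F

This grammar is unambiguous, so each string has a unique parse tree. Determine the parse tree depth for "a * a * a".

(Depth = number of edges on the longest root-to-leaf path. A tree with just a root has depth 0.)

5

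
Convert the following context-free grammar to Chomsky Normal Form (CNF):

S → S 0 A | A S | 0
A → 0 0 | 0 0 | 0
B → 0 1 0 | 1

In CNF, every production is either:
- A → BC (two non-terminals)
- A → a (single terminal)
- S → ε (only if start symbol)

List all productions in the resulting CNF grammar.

T0 → 0; S → 0; A → 0; T1 → 1; B → 1; S → S X0; X0 → T0 A; S → A S; A → T0 T0; A → T0 T0; B → T0 X1; X1 → T1 T0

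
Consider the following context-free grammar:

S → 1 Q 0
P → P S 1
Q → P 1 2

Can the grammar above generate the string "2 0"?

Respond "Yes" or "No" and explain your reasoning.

No - no valid derivation exists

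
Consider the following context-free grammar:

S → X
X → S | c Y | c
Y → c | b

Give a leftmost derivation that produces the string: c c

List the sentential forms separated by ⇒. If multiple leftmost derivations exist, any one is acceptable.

S ⇒ X ⇒ c Y ⇒ c c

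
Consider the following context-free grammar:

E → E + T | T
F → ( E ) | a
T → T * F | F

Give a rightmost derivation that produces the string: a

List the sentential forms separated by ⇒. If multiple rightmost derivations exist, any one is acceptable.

E ⇒ T ⇒ F ⇒ a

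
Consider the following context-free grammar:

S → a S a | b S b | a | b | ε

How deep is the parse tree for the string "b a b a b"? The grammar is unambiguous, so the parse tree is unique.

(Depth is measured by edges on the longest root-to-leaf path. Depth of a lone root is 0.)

3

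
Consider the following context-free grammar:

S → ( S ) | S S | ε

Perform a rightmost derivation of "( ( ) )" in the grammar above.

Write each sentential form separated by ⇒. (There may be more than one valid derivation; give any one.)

S ⇒ ( S ) ⇒ ( ( S ) ) ⇒ ( ( ) )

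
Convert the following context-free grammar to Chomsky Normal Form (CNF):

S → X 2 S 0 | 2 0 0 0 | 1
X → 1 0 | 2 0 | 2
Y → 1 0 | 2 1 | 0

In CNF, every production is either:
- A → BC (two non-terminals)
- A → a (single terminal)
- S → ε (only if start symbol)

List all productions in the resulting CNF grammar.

T2 → 2; T0 → 0; S → 1; T1 → 1; X → 2; Y → 0; S → X X0; X0 → T2 X1; X1 → S T0; S → T2 X2; X2 → T0 X3; X3 → T0 T0; X → T1 T0; X → T2 T0; Y → T1 T0; Y → T2 T1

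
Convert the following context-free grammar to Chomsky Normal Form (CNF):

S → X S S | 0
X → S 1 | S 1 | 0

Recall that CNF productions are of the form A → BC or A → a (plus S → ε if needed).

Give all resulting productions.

S → 0; T1 → 1; X → 0; S → X X0; X0 → S S; X → S T1; X → S T1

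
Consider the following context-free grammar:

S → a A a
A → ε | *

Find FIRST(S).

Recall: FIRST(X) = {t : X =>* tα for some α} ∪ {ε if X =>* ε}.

We compute FIRST(S) using the standard algorithm.
FIRST(A) = {*, ε}
FIRST(S) = {a}
Therefore, FIRST(S) = {a}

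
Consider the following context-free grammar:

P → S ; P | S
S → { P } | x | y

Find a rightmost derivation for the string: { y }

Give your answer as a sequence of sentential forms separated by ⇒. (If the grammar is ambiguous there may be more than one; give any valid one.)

P ⇒ S ⇒ { P } ⇒ { S } ⇒ { y }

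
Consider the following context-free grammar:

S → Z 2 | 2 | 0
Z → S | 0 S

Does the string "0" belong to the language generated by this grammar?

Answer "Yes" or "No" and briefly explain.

Yes - a valid derivation exists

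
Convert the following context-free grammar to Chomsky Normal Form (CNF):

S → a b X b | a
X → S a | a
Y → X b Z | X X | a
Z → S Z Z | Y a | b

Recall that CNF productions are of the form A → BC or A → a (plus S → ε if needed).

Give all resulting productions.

TA → a; TB → b; S → a; X → a; Y → a; Z → b; S → TA X0; X0 → TB X1; X1 → X TB; X → S TA; Y → X X2; X2 → TB Z; Y → X X; Z → S X3; X3 → Z Z; Z → Y TA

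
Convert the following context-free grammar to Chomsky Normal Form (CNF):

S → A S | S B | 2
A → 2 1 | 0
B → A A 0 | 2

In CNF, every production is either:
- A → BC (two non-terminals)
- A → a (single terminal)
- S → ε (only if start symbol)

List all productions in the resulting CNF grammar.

S → 2; T2 → 2; T1 → 1; A → 0; T0 → 0; B → 2; S → A S; S → S B; A → T2 T1; B → A X0; X0 → A T0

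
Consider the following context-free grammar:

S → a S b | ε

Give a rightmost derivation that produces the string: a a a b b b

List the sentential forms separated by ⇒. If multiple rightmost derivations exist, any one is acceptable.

S ⇒ a S b ⇒ a a S b b ⇒ a a a S b b b ⇒ a a a b b b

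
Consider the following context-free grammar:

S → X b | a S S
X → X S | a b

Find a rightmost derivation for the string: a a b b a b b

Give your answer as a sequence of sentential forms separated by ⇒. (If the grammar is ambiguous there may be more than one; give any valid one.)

S ⇒ a S S ⇒ a S X b ⇒ a S a b b ⇒ a X b a b b ⇒ a a b b a b b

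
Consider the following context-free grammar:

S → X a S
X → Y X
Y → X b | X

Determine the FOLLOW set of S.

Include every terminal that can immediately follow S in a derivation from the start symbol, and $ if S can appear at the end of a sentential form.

We compute FOLLOW(S) using the standard algorithm.
FOLLOW(S) starts with {$}.
FIRST(S) = {}
FIRST(X) = {}
FIRST(Y) = {}
FOLLOW(S) = {$}
FOLLOW(X) = {a, b}
FOLLOW(Y) = {}
Therefore, FOLLOW(S) = {$}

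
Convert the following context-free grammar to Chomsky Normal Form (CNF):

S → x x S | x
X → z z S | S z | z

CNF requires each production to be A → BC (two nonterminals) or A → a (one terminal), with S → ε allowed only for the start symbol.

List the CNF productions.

TX → x; S → x; TZ → z; X → z; S → TX X0; X0 → TX S; X → TZ X1; X1 → TZ S; X → S TZ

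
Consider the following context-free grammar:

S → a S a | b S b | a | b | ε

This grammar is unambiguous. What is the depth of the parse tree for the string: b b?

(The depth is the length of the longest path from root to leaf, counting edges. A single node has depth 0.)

2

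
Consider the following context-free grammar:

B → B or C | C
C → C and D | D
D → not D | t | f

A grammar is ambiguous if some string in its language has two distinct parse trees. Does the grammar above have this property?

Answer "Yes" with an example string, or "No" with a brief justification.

No - the grammar is unambiguous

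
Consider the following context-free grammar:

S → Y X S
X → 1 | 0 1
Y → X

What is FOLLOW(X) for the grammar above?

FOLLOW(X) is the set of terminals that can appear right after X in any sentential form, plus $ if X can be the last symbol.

We compute FOLLOW(X) using the standard algorithm.
FOLLOW(S) starts with {$}.
FIRST(S) = {0, 1}
FIRST(X) = {0, 1}
FIRST(Y) = {0, 1}
FOLLOW(S) = {$}
FOLLOW(X) = {0, 1}
FOLLOW(Y) = {0, 1}
Therefore, FOLLOW(X) = {0, 1}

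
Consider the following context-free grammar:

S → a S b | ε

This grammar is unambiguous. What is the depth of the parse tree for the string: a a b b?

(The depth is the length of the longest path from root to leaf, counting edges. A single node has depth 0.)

3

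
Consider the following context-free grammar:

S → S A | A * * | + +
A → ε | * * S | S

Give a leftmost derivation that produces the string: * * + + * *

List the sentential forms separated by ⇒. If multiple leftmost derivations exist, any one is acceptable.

S ⇒ A * * ⇒ * * S * * ⇒ * * + + * *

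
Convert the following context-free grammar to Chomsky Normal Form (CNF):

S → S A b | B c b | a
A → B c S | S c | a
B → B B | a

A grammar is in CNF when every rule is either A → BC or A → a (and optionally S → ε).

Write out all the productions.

TB → b; TC → c; S → a; A → a; B → a; S → S X0; X0 → A TB; S → B X1; X1 → TC TB; A → B X2; X2 → TC S; A → S TC; B → B B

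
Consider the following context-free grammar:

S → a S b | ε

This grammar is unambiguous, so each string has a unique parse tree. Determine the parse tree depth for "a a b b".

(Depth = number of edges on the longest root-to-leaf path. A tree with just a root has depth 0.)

3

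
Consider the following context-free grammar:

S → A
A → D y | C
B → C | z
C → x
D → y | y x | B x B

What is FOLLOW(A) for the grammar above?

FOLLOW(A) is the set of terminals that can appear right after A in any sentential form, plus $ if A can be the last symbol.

We compute FOLLOW(A) using the standard algorithm.
FOLLOW(S) starts with {$}.
FIRST(A) = {x, y, z}
FIRST(B) = {x, z}
FIRST(C) = {x}
FIRST(D) = {x, y, z}
FIRST(S) = {x, y, z}
FOLLOW(A) = {$}
FOLLOW(B) = {x, y}
FOLLOW(C) = {$, x, y}
FOLLOW(D) = {y}
FOLLOW(S) = {$}
Therefore, FOLLOW(A) = {$}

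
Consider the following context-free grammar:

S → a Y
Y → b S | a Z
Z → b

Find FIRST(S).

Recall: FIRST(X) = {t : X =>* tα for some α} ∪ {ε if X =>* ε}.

We compute FIRST(S) using the standard algorithm.
FIRST(S) = {a}
FIRST(Y) = {a, b}
FIRST(Z) = {b}
Therefore, FIRST(S) = {a}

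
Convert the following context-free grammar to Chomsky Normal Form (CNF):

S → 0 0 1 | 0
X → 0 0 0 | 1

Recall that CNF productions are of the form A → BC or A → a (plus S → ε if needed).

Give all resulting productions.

T0 → 0; T1 → 1; S → 0; X → 1; S → T0 X0; X0 → T0 T1; X → T0 X1; X1 → T0 T0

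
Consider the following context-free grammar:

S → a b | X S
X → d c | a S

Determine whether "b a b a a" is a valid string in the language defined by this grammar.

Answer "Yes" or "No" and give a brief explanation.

No - no valid derivation exists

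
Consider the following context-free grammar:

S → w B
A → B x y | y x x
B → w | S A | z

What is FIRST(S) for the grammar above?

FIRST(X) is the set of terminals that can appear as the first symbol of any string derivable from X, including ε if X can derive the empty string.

We compute FIRST(S) using the standard algorithm.
FIRST(A) = {w, y, z}
FIRST(B) = {w, z}
FIRST(S) = {w}
Therefore, FIRST(S) = {w}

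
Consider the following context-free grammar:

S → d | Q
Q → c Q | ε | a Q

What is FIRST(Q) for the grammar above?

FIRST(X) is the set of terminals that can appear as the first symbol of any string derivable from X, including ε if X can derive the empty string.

We compute FIRST(Q) using the standard algorithm.
FIRST(Q) = {a, c, ε}
FIRST(S) = {a, c, d, ε}
Therefore, FIRST(Q) = {a, c, ε}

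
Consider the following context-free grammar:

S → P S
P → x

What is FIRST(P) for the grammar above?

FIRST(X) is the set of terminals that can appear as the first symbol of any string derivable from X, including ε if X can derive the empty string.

We compute FIRST(P) using the standard algorithm.
FIRST(P) = {x}
FIRST(S) = {x}
Therefore, FIRST(P) = {x}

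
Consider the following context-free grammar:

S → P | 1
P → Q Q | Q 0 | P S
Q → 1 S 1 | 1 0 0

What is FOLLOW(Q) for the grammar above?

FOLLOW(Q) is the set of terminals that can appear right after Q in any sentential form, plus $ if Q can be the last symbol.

We compute FOLLOW(Q) using the standard algorithm.
FOLLOW(S) starts with {$}.
FIRST(P) = {1}
FIRST(Q) = {1}
FIRST(S) = {1}
FOLLOW(P) = {$, 1}
FOLLOW(Q) = {$, 0, 1}
FOLLOW(S) = {$, 1}
Therefore, FOLLOW(Q) = {$, 0, 1}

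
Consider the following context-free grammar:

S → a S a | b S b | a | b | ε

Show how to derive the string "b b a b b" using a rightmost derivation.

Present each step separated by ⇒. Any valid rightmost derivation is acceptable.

S ⇒ b S b ⇒ b b S b b ⇒ b b a b b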